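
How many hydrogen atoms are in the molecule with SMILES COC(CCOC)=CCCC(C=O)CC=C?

22

Hydrogens are implicit in SMILES; fill each atom to its normal valence:
  6 × C: 2 H each → 12
  4 × C: 1 H each → 4
  3 × O: no H
  2 × C: 3 H each → 6
  1 × C: no H
  Total hydrogens = 22.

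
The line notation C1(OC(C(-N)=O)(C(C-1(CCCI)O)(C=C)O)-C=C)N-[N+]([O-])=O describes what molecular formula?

Heavy atoms from the SMILES: 12 C, 1 I, 3 N, 6 O.
Implicit hydrogens by atom environment:
  5 × C: 2 H each → 10
  4 × C: no H
  3 × C: 1 H each → 3
  3 × O: no H
  2 × O: 1 H each → 2
  1 × I: no H
  1 × N: 2 H
  1 × N: 1 H
  1 × N (charge +1): no H
  1 × O (charge -1): no H
  Total hydrogens = 18.
Molecular formula: C12H18IN3O6

C12H18IN3O6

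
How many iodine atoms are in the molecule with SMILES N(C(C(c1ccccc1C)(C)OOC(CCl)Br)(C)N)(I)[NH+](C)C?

1

The symbol for iodine appears 1 time in the SMILES.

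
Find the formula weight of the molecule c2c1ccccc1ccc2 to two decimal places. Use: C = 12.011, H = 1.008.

128.17

Molecular formula: C10H8.
M = 10×12.011 + 8×1.008 = 128.17 g/mol.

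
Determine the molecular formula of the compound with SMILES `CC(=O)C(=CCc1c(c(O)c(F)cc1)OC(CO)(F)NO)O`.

Heavy atoms from the SMILES: 13 C, 2 F, 1 N, 6 O.
Implicit hydrogens by atom environment:
  4 × C (aromatic): no H
  4 × O: 1 H each → 4
  3 × C: no H
  2 × C: 2 H each → 4
  2 × C (aromatic): 1 H each → 2
  2 × F: no H
  2 × O: no H
  1 × C: 3 H
  1 × C: 1 H
  1 × N: 1 H
  Total hydrogens = 15.
Molecular formula: C13H15F2NO6

C13H15F2NO6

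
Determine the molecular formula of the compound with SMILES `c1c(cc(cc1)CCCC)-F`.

Heavy atoms from the SMILES: 10 C, 1 F.
Implicit hydrogens by atom environment:
  4 × C (aromatic): 1 H each → 4
  3 × C: 2 H each → 6
  2 × C (aromatic): no H
  1 × C: 3 H
  1 × F: no H
  Total hydrogens = 13.
Molecular formula: C10H13F

C10H13F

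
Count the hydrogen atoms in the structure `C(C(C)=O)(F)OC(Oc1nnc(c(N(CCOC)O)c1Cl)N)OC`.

Hydrogens are implicit in SMILES; fill each atom to its normal valence:
  5 × O: no H
  4 × C (aromatic): no H
  3 × C: 3 H each → 9
  2 × C: 2 H each → 4
  2 × C: 1 H each → 2
  2 × N (aromatic): no H
  1 × C: no H
  1 × Cl: no H
  1 × F: no H
  1 × N: 2 H
  1 × N: no H
  1 × O: 1 H
  Total hydrogens = 18.

18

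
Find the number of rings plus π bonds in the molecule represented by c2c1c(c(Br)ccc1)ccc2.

7

Molecular formula from the SMILES: C10H7Br.
DoU = (2C + 2 + N − H − X)/2 = (2·10 + 2 + 0 − 7 − 1)/2 = 14/2 = 7.
(Structurally: 2 ring(s) + 5 π bond(s) = 7.)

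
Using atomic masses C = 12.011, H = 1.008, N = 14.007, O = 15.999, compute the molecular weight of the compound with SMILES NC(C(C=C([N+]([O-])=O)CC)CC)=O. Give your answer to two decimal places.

186.21

Molecular formula: C8H14N2O3.
M = 8×12.011 + 14×1.008 + 2×14.007 + 3×15.999 = 186.21 g/mol.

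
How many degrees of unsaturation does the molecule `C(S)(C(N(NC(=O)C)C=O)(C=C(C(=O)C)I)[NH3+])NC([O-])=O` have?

5

Molecular formula from the SMILES: C10H15IN4O5S.
DoU = (2C + 2 + N − H − X)/2 = (2·10 + 2 + 4 − 15 − 1)/2 = 10/2 = 5.
(Structurally: 0 ring(s) + 5 π bond(s) = 5.)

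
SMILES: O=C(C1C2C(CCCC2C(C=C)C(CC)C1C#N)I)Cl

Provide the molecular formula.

C16H21ClINO

Heavy atoms from the SMILES: 16 C, 1 Cl, 1 I, 1 N, 1 O.
Implicit hydrogens by atom environment:
  8 × C: 1 H each → 8
  5 × C: 2 H each → 10
  2 × C: no H
  1 × C: 3 H
  1 × Cl: no H
  1 × I: no H
  1 × N: no H
  1 × O: no H
  Total hydrogens = 21.
Molecular formula: C16H21ClINO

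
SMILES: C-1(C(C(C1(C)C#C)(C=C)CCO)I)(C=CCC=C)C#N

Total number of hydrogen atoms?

20

Hydrogens are implicit in SMILES; fill each atom to its normal valence:
  6 × C: 1 H each → 6
  5 × C: 2 H each → 10
  5 × C: no H
  1 × C: 3 H
  1 × I: no H
  1 × N: no H
  1 × O: 1 H
  Total hydrogens = 20.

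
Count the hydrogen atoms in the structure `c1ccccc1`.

6

Hydrogens are implicit in SMILES; fill each atom to its normal valence:
  6 × C (aromatic): 1 H each → 6
  Total hydrogens = 6.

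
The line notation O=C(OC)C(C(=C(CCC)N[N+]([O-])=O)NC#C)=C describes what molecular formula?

C11H15N3O4

Heavy atoms from the SMILES: 11 C, 3 N, 4 O.
Implicit hydrogens by atom environment:
  5 × C: no H
  3 × C: 2 H each → 6
  3 × O: no H
  2 × C: 3 H each → 6
  2 × N: 1 H each → 2
  1 × C: 1 H
  1 × N (charge +1): no H
  1 × O (charge -1): no H
  Total hydrogens = 15.
Molecular formula: C11H15N3O4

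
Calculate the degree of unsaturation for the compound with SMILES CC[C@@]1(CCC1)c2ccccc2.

5

Molecular formula from the SMILES: C12H16.
DoU = (2C + 2 + N − H − X)/2 = (2·12 + 2 + 0 − 16 − 0)/2 = 10/2 = 5.
(Structurally: 2 ring(s) + 3 π bond(s) = 5.)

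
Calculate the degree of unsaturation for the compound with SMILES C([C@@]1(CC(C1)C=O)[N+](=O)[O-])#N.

Molecular formula from the SMILES: C6H6N2O3.
DoU = (2C + 2 + N − H − X)/2 = (2·6 + 2 + 2 − 6 − 0)/2 = 10/2 = 5.
(Structurally: 1 ring(s) + 4 π bond(s) = 5.)

5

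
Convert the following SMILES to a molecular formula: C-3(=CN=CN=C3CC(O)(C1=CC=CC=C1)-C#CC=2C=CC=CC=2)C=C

Heavy atoms from the SMILES: 22 C, 2 N, 1 O.
Implicit hydrogens by atom environment:
  12 × C (aromatic): 1 H each → 12
  4 × C (aromatic): no H
  3 × C: no H
  2 × C: 2 H each → 4
  2 × N (aromatic): no H
  1 × C: 1 H
  1 × O: 1 H
  Total hydrogens = 18.
Molecular formula: C22H18N2O

C22H18N2O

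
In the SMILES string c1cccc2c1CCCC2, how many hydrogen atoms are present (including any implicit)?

Hydrogens are implicit in SMILES; fill each atom to its normal valence:
  4 × C: 2 H each → 8
  4 × C (aromatic): 1 H each → 4
  2 × C (aromatic): no H
  Total hydrogens = 12.

12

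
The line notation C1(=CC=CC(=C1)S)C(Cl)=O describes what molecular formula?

C7H5ClOS

Heavy atoms from the SMILES: 7 C, 1 Cl, 1 O, 1 S.
Implicit hydrogens by atom environment:
  4 × C (aromatic): 1 H each → 4
  2 × C (aromatic): no H
  1 × C: no H
  1 × Cl: no H
  1 × O: no H
  1 × S: 1 H
  Total hydrogens = 5.
Molecular formula: C7H5ClOS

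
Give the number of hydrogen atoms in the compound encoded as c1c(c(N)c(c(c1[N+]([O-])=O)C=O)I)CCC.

11

Hydrogens are implicit in SMILES; fill each atom to its normal valence:
  5 × C (aromatic): no H
  2 × C: 2 H each → 4
  2 × O: no H
  1 × C: 3 H
  1 × C (aromatic): 1 H
  1 × C: 1 H
  1 × I: no H
  1 × N: 2 H
  1 × N (charge +1): no H
  1 × O (charge -1): no H
  Total hydrogens = 11.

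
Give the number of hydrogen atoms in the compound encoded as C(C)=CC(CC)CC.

Hydrogens are implicit in SMILES; fill each atom to its normal valence:
  3 × C: 3 H each → 9
  3 × C: 1 H each → 3
  2 × C: 2 H each → 4
  Total hydrogens = 16.

16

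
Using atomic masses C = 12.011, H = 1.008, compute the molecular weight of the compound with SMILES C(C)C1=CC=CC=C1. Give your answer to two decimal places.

Molecular formula: C8H10.
M = 8×12.011 + 10×1.008 = 106.17 g/mol.

106.17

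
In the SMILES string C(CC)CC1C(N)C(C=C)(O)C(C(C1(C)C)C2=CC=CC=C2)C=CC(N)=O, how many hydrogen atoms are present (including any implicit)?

Hydrogens are implicit in SMILES; fill each atom to its normal valence:
  7 × C: 1 H each → 7
  5 × C (aromatic): 1 H each → 5
  4 × C: 2 H each → 8
  3 × C: 3 H each → 9
  3 × C: no H
  2 × N: 2 H each → 4
  1 × C (aromatic): no H
  1 × O: 1 H
  1 × O: no H
  Total hydrogens = 34.

34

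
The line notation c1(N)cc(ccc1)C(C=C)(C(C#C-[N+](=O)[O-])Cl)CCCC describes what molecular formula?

Heavy atoms from the SMILES: 16 C, 1 Cl, 2 N, 2 O.
Implicit hydrogens by atom environment:
  4 × C: 2 H each → 8
  4 × C (aromatic): 1 H each → 4
  3 × C: no H
  2 × C: 1 H each → 2
  2 × C (aromatic): no H
  1 × C: 3 H
  1 × Cl: no H
  1 × N: 2 H
  1 × N (charge +1): no H
  1 × O: no H
  1 × O (charge -1): no H
  Total hydrogens = 19.
Molecular formula: C16H19ClN2O2

C16H19ClN2O2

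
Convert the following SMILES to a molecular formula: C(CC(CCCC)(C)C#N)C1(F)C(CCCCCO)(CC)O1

Heavy atoms from the SMILES: 18 C, 1 F, 1 N, 2 O.
Implicit hydrogens by atom environment:
  11 × C: 2 H each → 22
  4 × C: no H
  3 × C: 3 H each → 9
  1 × F: no H
  1 × N: no H
  1 × O: 1 H
  1 × O: no H
  Total hydrogens = 32.
Molecular formula: C18H32FNO2

C18H32FNO2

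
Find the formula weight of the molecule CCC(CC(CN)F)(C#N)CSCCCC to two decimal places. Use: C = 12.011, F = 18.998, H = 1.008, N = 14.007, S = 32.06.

Molecular formula: C12H23FN2S.
M = 12×12.011 + 1×18.998 + 23×1.008 + 2×14.007 + 1×32.06 = 246.39 g/mol.

246.39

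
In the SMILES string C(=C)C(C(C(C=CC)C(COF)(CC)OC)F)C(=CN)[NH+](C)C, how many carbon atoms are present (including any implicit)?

The symbol for carbon appears 17 times in the SMILES.

17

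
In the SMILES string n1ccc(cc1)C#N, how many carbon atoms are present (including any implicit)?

6

The symbol for carbon appears 6 times in the SMILES. Lowercase c denotes aromatic carbon and counts toward C.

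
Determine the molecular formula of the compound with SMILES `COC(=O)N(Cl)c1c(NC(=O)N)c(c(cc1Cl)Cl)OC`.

Heavy atoms from the SMILES: 10 C, 3 Cl, 3 N, 4 O.
Implicit hydrogens by atom environment:
  5 × C (aromatic): no H
  4 × O: no H
  3 × Cl: no H
  2 × C: 3 H each → 6
  2 × C: no H
  1 × C (aromatic): 1 H
  1 × N: 2 H
  1 × N: 1 H
  1 × N: no H
  Total hydrogens = 10.
Molecular formula: C10H10Cl3N3O4

C10H10Cl3N3O4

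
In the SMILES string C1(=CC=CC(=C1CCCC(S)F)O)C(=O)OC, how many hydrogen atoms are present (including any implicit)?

15

Hydrogens are implicit in SMILES; fill each atom to its normal valence:
  3 × C: 2 H each → 6
  3 × C (aromatic): 1 H each → 3
  3 × C (aromatic): no H
  2 × O: no H
  1 × C: 3 H
  1 × C: 1 H
  1 × C: no H
  1 × F: no H
  1 × O: 1 H
  1 × S: 1 H
  Total hydrogens = 15.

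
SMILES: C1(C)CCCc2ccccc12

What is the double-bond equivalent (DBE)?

Molecular formula from the SMILES: C11H14.
DoU = (2C + 2 + N − H − X)/2 = (2·11 + 2 + 0 − 14 − 0)/2 = 10/2 = 5.
(Structurally: 2 ring(s) + 3 π bond(s) = 5.)

5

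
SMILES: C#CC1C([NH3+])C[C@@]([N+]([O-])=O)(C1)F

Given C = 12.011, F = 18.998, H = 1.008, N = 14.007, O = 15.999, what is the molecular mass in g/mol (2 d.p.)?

Molecular formula: C7H10FN2O2+.
M = 7×12.011 + 1×18.998 + 10×1.008 + 2×14.007 + 2×15.999 = 173.17 g/mol.

173.17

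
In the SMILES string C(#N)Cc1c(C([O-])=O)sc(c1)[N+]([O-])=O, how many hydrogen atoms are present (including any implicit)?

Hydrogens are implicit in SMILES; fill each atom to its normal valence:
  3 × C (aromatic): no H
  2 × C: no H
  2 × O: no H
  2 × O (charge -1): no H
  1 × C: 2 H
  1 × C (aromatic): 1 H
  1 × N (charge +1): no H
  1 × N: no H
  1 × S (aromatic): no H
  Total hydrogens = 3.

3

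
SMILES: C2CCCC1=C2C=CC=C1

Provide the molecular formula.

C10H12

Heavy atoms from the SMILES: 10 C.
Implicit hydrogens by atom environment:
  4 × C: 2 H each → 8
  4 × C (aromatic): 1 H each → 4
  2 × C (aromatic): no H
  Total hydrogens = 12.
Molecular formula: C10H12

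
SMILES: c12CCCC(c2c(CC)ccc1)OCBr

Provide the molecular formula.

Heavy atoms from the SMILES: 1 Br, 13 C, 1 O.
Implicit hydrogens by atom environment:
  5 × C: 2 H each → 10
  3 × C (aromatic): 1 H each → 3
  3 × C (aromatic): no H
  1 × Br: no H
  1 × C: 3 H
  1 × C: 1 H
  1 × O: no H
  Total hydrogens = 17.
Molecular formula: C13H17BrO

C13H17BrO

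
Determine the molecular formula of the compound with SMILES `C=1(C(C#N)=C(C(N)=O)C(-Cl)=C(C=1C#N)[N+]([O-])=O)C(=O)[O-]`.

Heavy atoms from the SMILES: 10 C, 1 Cl, 4 N, 5 O.
Implicit hydrogens by atom environment:
  6 × C (aromatic): no H
  4 × C: no H
  3 × O: no H
  2 × N: no H
  2 × O (charge -1): no H
  1 × Cl: no H
  1 × N: 2 H
  1 × N (charge +1): no H
  Total hydrogens = 2.
Net charge -1.
Molecular formula: C10H2ClN4O5-

C10H2ClN4O5-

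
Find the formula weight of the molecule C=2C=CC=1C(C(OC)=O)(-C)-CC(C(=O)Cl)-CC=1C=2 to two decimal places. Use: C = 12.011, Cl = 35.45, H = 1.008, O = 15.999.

Molecular formula: C14H15ClO3.
M = 14×12.011 + 1×35.45 + 15×1.008 + 3×15.999 = 266.72 g/mol.

266.72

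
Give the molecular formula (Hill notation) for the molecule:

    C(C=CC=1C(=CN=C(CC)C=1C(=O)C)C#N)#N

Heavy atoms from the SMILES: 13 C, 3 N, 1 O.
Implicit hydrogens by atom environment:
  4 × C (aromatic): no H
  3 × C: no H
  2 × C: 3 H each → 6
  2 × C: 1 H each → 2
  2 × N: no H
  1 × C: 2 H
  1 × C (aromatic): 1 H
  1 × N (aromatic): no H
  1 × O: no H
  Total hydrogens = 11.
Molecular formula: C13H11N3O

C13H11N3O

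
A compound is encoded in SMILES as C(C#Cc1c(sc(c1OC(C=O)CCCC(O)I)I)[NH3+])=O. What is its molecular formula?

Heavy atoms from the SMILES: 13 C, 2 I, 1 N, 4 O, 1 S.
Implicit hydrogens by atom environment:
  4 × C: 1 H each → 4
  4 × C (aromatic): no H
  3 × C: 2 H each → 6
  3 × O: no H
  2 × C: no H
  2 × I: no H
  1 × N (charge +1): 3 H
  1 × O: 1 H
  1 × S (aromatic): no H
  Total hydrogens = 14.
Net charge +1.
Molecular formula: C13H14I2NO4S+

C13H14I2NO4S+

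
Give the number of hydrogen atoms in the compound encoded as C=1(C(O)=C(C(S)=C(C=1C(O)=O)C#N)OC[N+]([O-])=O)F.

Hydrogens are implicit in SMILES; fill each atom to its normal valence:
  6 × C (aromatic): no H
  3 × O: no H
  2 × C: no H
  2 × O: 1 H each → 2
  1 × C: 2 H
  1 × F: no H
  1 × N: no H
  1 × N (charge +1): no H
  1 × O (charge -1): no H
  1 × S: 1 H
  Total hydrogens = 5.

5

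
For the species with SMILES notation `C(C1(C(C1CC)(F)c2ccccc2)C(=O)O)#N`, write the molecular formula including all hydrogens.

C13H12FNO2

Heavy atoms from the SMILES: 13 C, 1 F, 1 N, 2 O.
Implicit hydrogens by atom environment:
  5 × C (aromatic): 1 H each → 5
  4 × C: no H
  1 × C: 3 H
  1 × C: 2 H
  1 × C: 1 H
  1 × C (aromatic): no H
  1 × F: no H
  1 × N: no H
  1 × O: 1 H
  1 × O: no H
  Total hydrogens = 12.
Molecular formula: C13H12FNO2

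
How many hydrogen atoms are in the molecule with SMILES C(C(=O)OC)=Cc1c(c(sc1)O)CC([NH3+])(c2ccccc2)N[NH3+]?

21

Hydrogens are implicit in SMILES; fill each atom to its normal valence:
  6 × C (aromatic): 1 H each → 6
  4 × C (aromatic): no H
  2 × C: 1 H each → 2
  2 × C: no H
  2 × N (charge +1): 3 H each → 6
  2 × O: no H
  1 × C: 3 H
  1 × C: 2 H
  1 × N: 1 H
  1 × O: 1 H
  1 × S (aromatic): no H
  Total hydrogens = 21.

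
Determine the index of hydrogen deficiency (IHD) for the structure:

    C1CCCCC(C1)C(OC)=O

Molecular formula from the SMILES: C9H16O2.
DoU = (2C + 2 + N − H − X)/2 = (2·9 + 2 + 0 − 16 − 0)/2 = 4/2 = 2.
(Structurally: 1 ring(s) + 1 π bond(s) = 2.)

2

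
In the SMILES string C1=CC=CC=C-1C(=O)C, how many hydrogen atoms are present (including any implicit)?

Hydrogens are implicit in SMILES; fill each atom to its normal valence:
  5 × C (aromatic): 1 H each → 5
  1 × C: 3 H
  1 × C (aromatic): no H
  1 × C: no H
  1 × O: no H
  Total hydrogens = 8.

8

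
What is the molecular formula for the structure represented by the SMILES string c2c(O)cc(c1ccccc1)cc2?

C12H10O

Heavy atoms from the SMILES: 12 C, 1 O.
Implicit hydrogens by atom environment:
  9 × C (aromatic): 1 H each → 9
  3 × C (aromatic): no H
  1 × O: 1 H
  Total hydrogens = 10.
Molecular formula: C12H10O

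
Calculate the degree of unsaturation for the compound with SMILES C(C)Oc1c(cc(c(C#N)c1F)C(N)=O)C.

7

Molecular formula from the SMILES: C11H11FN2O2.
DoU = (2C + 2 + N − H − X)/2 = (2·11 + 2 + 2 − 11 − 1)/2 = 14/2 = 7.
(Structurally: 1 ring(s) + 6 π bond(s) = 7.)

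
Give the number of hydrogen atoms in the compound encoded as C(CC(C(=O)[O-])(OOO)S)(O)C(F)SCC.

Hydrogens are implicit in SMILES; fill each atom to its normal valence:
  3 × O: no H
  2 × C: 2 H each → 4
  2 × C: 1 H each → 2
  2 × C: no H
  2 × O: 1 H each → 2
  1 × C: 3 H
  1 × F: no H
  1 × O (charge -1): no H
  1 × S: 1 H
  1 × S: no H
  Total hydrogens = 12.

12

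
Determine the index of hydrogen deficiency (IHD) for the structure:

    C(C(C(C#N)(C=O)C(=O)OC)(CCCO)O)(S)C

4

Molecular formula from the SMILES: C11H17NO5S.
DoU = (2C + 2 + N − H − X)/2 = (2·11 + 2 + 1 − 17 − 0)/2 = 8/2 = 4.
(Structurally: 0 ring(s) + 4 π bond(s) = 4.)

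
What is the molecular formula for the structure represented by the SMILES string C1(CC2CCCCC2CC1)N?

Heavy atoms from the SMILES: 10 C, 1 N.
Implicit hydrogens by atom environment:
  7 × C: 2 H each → 14
  3 × C: 1 H each → 3
  1 × N: 2 H
  Total hydrogens = 19.
Molecular formula: C10H19N

C10H19N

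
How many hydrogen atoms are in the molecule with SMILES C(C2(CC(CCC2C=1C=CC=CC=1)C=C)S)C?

Hydrogens are implicit in SMILES; fill each atom to its normal valence:
  5 × C: 2 H each → 10
  5 × C (aromatic): 1 H each → 5
  3 × C: 1 H each → 3
  1 × C: 3 H
  1 × C: no H
  1 × C (aromatic): no H
  1 × S: 1 H
  Total hydrogens = 22.

22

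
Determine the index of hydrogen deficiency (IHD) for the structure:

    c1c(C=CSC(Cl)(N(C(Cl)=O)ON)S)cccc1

6

Molecular formula from the SMILES: C10H10Cl2N2O2S2.
DoU = (2C + 2 + N − H − X)/2 = (2·10 + 2 + 2 − 10 − 2)/2 = 12/2 = 6.
(Structurally: 1 ring(s) + 5 π bond(s) = 6.)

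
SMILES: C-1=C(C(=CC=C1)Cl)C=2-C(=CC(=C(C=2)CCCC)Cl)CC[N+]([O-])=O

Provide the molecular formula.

Heavy atoms from the SMILES: 18 C, 2 Cl, 1 N, 2 O.
Implicit hydrogens by atom environment:
  6 × C (aromatic): 1 H each → 6
  6 × C (aromatic): no H
  5 × C: 2 H each → 10
  2 × Cl: no H
  1 × C: 3 H
  1 × N (charge +1): no H
  1 × O: no H
  1 × O (charge -1): no H
  Total hydrogens = 19.
Molecular formula: C18H19Cl2NO2

C18H19Cl2NO2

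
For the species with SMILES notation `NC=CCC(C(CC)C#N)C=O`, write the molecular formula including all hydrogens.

Heavy atoms from the SMILES: 9 C, 2 N, 1 O.
Implicit hydrogens by atom environment:
  5 × C: 1 H each → 5
  2 × C: 2 H each → 4
  1 × C: 3 H
  1 × C: no H
  1 × N: 2 H
  1 × N: no H
  1 × O: no H
  Total hydrogens = 14.
Molecular formula: C9H14N2O

C9H14N2O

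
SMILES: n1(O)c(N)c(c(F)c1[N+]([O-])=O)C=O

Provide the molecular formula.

Heavy atoms from the SMILES: 5 C, 1 F, 3 N, 4 O.
Implicit hydrogens by atom environment:
  4 × C (aromatic): no H
  2 × O: no H
  1 × C: 1 H
  1 × F: no H
  1 × N: 2 H
  1 × N (aromatic): no H
  1 × N (charge +1): no H
  1 × O: 1 H
  1 × O (charge -1): no H
  Total hydrogens = 4.
Molecular formula: C5H4FN3O4

C5H4FN3O4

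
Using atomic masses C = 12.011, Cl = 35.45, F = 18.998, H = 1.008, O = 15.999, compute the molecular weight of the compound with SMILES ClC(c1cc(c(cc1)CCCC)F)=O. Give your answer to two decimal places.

214.66

Molecular formula: C11H12ClFO.
M = 11×12.011 + 1×35.45 + 1×18.998 + 12×1.008 + 1×15.999 = 214.66 g/mol.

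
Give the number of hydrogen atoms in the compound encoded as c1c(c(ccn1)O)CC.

9

Hydrogens are implicit in SMILES; fill each atom to its normal valence:
  3 × C (aromatic): 1 H each → 3
  2 × C (aromatic): no H
  1 × C: 3 H
  1 × C: 2 H
  1 × N (aromatic): no H
  1 × O: 1 H
  Total hydrogens = 9.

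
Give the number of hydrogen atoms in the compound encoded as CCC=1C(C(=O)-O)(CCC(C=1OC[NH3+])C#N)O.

17

Hydrogens are implicit in SMILES; fill each atom to its normal valence:
  5 × C: no H
  4 × C: 2 H each → 8
  2 × O: 1 H each → 2
  2 × O: no H
  1 × C: 3 H
  1 × C: 1 H
  1 × N (charge +1): 3 H
  1 × N: no H
  Total hydrogens = 17.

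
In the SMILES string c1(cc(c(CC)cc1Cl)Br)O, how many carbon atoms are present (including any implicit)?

8

The symbol for carbon appears 8 times in the SMILES. Lowercase c denotes aromatic carbon and counts toward C.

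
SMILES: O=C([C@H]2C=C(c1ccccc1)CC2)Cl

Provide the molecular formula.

C12H11ClO

Heavy atoms from the SMILES: 12 C, 1 Cl, 1 O.
Implicit hydrogens by atom environment:
  5 × C (aromatic): 1 H each → 5
  2 × C: 2 H each → 4
  2 × C: 1 H each → 2
  2 × C: no H
  1 × C (aromatic): no H
  1 × Cl: no H
  1 × O: no H
  Total hydrogens = 11.
Molecular formula: C12H11ClO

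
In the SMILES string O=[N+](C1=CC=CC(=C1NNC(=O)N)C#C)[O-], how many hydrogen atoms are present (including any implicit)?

Hydrogens are implicit in SMILES; fill each atom to its normal valence:
  3 × C (aromatic): 1 H each → 3
  3 × C (aromatic): no H
  2 × C: no H
  2 × N: 1 H each → 2
  2 × O: no H
  1 × C: 1 H
  1 × N: 2 H
  1 × N (charge +1): no H
  1 × O (charge -1): no H
  Total hydrogens = 8.

8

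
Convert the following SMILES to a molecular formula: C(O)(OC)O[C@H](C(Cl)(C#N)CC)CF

C8H13ClFNO3

Heavy atoms from the SMILES: 8 C, 1 Cl, 1 F, 1 N, 3 O.
Implicit hydrogens by atom environment:
  2 × C: 3 H each → 6
  2 × C: 2 H each → 4
  2 × C: 1 H each → 2
  2 × C: no H
  2 × O: no H
  1 × Cl: no H
  1 × F: no H
  1 × N: no H
  1 × O: 1 H
  Total hydrogens = 13.
Molecular formula: C8H13ClFNO3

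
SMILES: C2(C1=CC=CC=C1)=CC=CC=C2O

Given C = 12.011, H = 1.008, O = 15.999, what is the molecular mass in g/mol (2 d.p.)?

Molecular formula: C12H10O.
M = 12×12.011 + 10×1.008 + 1×15.999 = 170.21 g/mol.

170.21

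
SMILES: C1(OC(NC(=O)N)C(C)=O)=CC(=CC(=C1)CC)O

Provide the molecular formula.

C12H16N2O4

Heavy atoms from the SMILES: 12 C, 2 N, 4 O.
Implicit hydrogens by atom environment:
  3 × C (aromatic): 1 H each → 3
  3 × C (aromatic): no H
  3 × O: no H
  2 × C: 3 H each → 6
  2 × C: no H
  1 × C: 2 H
  1 × C: 1 H
  1 × N: 2 H
  1 × N: 1 H
  1 × O: 1 H
  Total hydrogens = 16.
Molecular formula: C12H16N2O4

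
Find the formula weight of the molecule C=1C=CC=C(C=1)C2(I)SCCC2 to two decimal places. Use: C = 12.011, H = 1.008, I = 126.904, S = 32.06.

Molecular formula: C10H11IS.
M = 10×12.011 + 11×1.008 + 1×126.904 + 1×32.06 = 290.16 g/mol.

290.16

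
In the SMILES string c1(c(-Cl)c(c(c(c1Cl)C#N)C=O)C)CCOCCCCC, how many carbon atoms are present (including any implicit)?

The symbol for carbon appears 16 times in the SMILES. Lowercase c denotes aromatic carbon and counts toward C.

16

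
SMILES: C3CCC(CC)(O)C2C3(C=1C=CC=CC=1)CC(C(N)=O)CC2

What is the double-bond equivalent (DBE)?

7

Molecular formula from the SMILES: C19H27NO2.
DoU = (2C + 2 + N − H − X)/2 = (2·19 + 2 + 1 − 27 − 0)/2 = 14/2 = 7.
(Structurally: 3 ring(s) + 4 π bond(s) = 7.)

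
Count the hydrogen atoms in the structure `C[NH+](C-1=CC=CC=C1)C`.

12

Hydrogens are implicit in SMILES; fill each atom to its normal valence:
  5 × C (aromatic): 1 H each → 5
  2 × C: 3 H each → 6
  1 × C (aromatic): no H
  1 × N (charge +1): 1 H
  Total hydrogens = 12.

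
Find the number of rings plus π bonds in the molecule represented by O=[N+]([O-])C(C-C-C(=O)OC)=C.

3

Molecular formula from the SMILES: C6H9NO4.
DoU = (2C + 2 + N − H − X)/2 = (2·6 + 2 + 1 − 9 − 0)/2 = 6/2 = 3.
(Structurally: 0 ring(s) + 3 π bond(s) = 3.)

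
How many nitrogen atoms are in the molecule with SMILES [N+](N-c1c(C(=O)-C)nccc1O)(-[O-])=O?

3

The symbol for nitrogen appears 3 times in the SMILES.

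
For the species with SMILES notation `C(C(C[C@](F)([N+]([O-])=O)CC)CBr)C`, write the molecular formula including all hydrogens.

Heavy atoms from the SMILES: 1 Br, 8 C, 1 F, 1 N, 2 O.
Implicit hydrogens by atom environment:
  4 × C: 2 H each → 8
  2 × C: 3 H each → 6
  1 × Br: no H
  1 × C: 1 H
  1 × C: no H
  1 × F: no H
  1 × N (charge +1): no H
  1 × O: no H
  1 × O (charge -1): no H
  Total hydrogens = 15.
Molecular formula: C8H15BrFNO2

C8H15BrFNO2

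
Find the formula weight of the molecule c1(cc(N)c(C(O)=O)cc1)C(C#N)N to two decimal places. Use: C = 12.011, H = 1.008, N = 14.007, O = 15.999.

191.19

Molecular formula: C9H9N3O2.
M = 9×12.011 + 9×1.008 + 3×14.007 + 2×15.999 = 191.19 g/mol.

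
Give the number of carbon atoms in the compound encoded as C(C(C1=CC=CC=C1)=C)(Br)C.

The symbol for carbon appears 10 times in the SMILES.

10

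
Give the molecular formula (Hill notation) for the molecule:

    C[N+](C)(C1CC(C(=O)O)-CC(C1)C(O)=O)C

C11H20NO4+

Heavy atoms from the SMILES: 11 C, 1 N, 4 O.
Implicit hydrogens by atom environment:
  3 × C: 3 H each → 9
  3 × C: 2 H each → 6
  3 × C: 1 H each → 3
  2 × C: no H
  2 × O: 1 H each → 2
  2 × O: no H
  1 × N (charge +1): no H
  Total hydrogens = 20.
Net charge +1.
Molecular formula: C11H20NO4+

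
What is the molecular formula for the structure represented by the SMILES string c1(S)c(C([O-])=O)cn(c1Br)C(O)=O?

Heavy atoms from the SMILES: 1 Br, 6 C, 1 N, 4 O, 1 S.
Implicit hydrogens by atom environment:
  3 × C (aromatic): no H
  2 × C: no H
  2 × O: no H
  1 × Br: no H
  1 × C (aromatic): 1 H
  1 × N (aromatic): no H
  1 × O: 1 H
  1 × O (charge -1): no H
  1 × S: 1 H
  Total hydrogens = 3.
Net charge -1.
Molecular formula: C6H3BrNO4S-

C6H3BrNO4S-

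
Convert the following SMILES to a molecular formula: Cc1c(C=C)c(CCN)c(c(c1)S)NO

Heavy atoms from the SMILES: 11 C, 2 N, 1 O, 1 S.
Implicit hydrogens by atom environment:
  5 × C (aromatic): no H
  3 × C: 2 H each → 6
  1 × C: 3 H
  1 × C (aromatic): 1 H
  1 × C: 1 H
  1 × N: 2 H
  1 × N: 1 H
  1 × O: 1 H
  1 × S: 1 H
  Total hydrogens = 16.
Molecular formula: C11H16N2OS

C11H16N2OS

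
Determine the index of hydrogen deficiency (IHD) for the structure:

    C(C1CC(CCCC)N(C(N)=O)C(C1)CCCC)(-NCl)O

Molecular formula from the SMILES: C15H30ClN3O2.
DoU = (2C + 2 + N − H − X)/2 = (2·15 + 2 + 3 − 30 − 1)/2 = 4/2 = 2.
(Structurally: 1 ring(s) + 1 π bond(s) = 2.)

2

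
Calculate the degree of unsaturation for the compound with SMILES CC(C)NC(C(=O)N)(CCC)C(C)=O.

Molecular formula from the SMILES: C10H20N2O2.
DoU = (2C + 2 + N − H − X)/2 = (2·10 + 2 + 2 − 20 − 0)/2 = 4/2 = 2.
(Structurally: 0 ring(s) + 2 π bond(s) = 2.)

2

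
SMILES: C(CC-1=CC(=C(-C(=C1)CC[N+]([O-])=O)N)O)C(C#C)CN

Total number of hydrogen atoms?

Hydrogens are implicit in SMILES; fill each atom to its normal valence:
  5 × C: 2 H each → 10
  4 × C (aromatic): no H
  2 × C (aromatic): 1 H each → 2
  2 × C: 1 H each → 2
  2 × N: 2 H each → 4
  1 × C: no H
  1 × N (charge +1): no H
  1 × O: 1 H
  1 × O: no H
  1 × O (charge -1): no H
  Total hydrogens = 19.

19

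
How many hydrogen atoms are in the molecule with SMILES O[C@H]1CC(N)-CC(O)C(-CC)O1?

17

Hydrogens are implicit in SMILES; fill each atom to its normal valence:
  4 × C: 1 H each → 4
  3 × C: 2 H each → 6
  2 × O: 1 H each → 2
  1 × C: 3 H
  1 × N: 2 H
  1 × O: no H
  Total hydrogens = 17.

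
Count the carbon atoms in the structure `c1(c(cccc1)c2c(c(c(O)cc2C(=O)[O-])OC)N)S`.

14

The symbol for carbon appears 14 times in the SMILES. Lowercase c denotes aromatic carbon and counts toward C.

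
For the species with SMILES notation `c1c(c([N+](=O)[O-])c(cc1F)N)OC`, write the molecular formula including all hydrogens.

C7H7FN2O3

Heavy atoms from the SMILES: 7 C, 1 F, 2 N, 3 O.
Implicit hydrogens by atom environment:
  4 × C (aromatic): no H
  2 × C (aromatic): 1 H each → 2
  2 × O: no H
  1 × C: 3 H
  1 × F: no H
  1 × N: 2 H
  1 × N (charge +1): no H
  1 × O (charge -1): no H
  Total hydrogens = 7.
Molecular formula: C7H7FN2O3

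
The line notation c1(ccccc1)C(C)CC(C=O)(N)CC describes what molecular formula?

C13H19NO

Heavy atoms from the SMILES: 13 C, 1 N, 1 O.
Implicit hydrogens by atom environment:
  5 × C (aromatic): 1 H each → 5
  2 × C: 3 H each → 6
  2 × C: 2 H each → 4
  2 × C: 1 H each → 2
  1 × C: no H
  1 × C (aromatic): no H
  1 × N: 2 H
  1 × O: no H
  Total hydrogens = 19.
Molecular formula: C13H19NO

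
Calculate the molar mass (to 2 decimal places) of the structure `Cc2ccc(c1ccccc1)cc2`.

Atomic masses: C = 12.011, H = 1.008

Molecular formula: C13H12.
M = 13×12.011 + 12×1.008 = 168.24 g/mol.

168.24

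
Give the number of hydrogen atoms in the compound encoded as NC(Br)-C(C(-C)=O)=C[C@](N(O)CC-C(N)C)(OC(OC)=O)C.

24

Hydrogens are implicit in SMILES; fill each atom to its normal valence:
  4 × C: 3 H each → 12
  4 × C: no H
  4 × O: no H
  3 × C: 1 H each → 3
  2 × C: 2 H each → 4
  2 × N: 2 H each → 4
  1 × Br: no H
  1 × N: no H
  1 × O: 1 H
  Total hydrogens = 24.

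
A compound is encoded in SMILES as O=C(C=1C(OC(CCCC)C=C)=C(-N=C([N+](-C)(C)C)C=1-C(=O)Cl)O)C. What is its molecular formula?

Heavy atoms from the SMILES: 18 C, 1 Cl, 2 N, 4 O.
Implicit hydrogens by atom environment:
  5 × C: 3 H each → 15
  5 × C (aromatic): no H
  4 × C: 2 H each → 8
  3 × O: no H
  2 × C: 1 H each → 2
  2 × C: no H
  1 × Cl: no H
  1 × N (aromatic): no H
  1 × N (charge +1): no H
  1 × O: 1 H
  Total hydrogens = 26.
Net charge +1.
Molecular formula: C18H26ClN2O4+

C18H26ClN2O4+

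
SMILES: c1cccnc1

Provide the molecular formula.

C5H5N

Heavy atoms from the SMILES: 5 C, 1 N.
Implicit hydrogens by atom environment:
  5 × C (aromatic): 1 H each → 5
  1 × N (aromatic): no H
  Total hydrogens = 5.
Molecular formula: C5H5N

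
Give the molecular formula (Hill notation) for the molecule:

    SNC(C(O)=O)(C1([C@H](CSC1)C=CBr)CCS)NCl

Heavy atoms from the SMILES: 1 Br, 10 C, 1 Cl, 2 N, 2 O, 3 S.
Implicit hydrogens by atom environment:
  4 × C: 2 H each → 8
  3 × C: 1 H each → 3
  3 × C: no H
  2 × N: 1 H each → 2
  2 × S: 1 H each → 2
  1 × Br: no H
  1 × Cl: no H
  1 × O: 1 H
  1 × O: no H
  1 × S: no H
  Total hydrogens = 16.
Molecular formula: C10H16BrClN2O2S3

C10H16BrClN2O2S3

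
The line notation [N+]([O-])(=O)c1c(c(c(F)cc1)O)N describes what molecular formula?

C6H5FN2O3

Heavy atoms from the SMILES: 6 C, 1 F, 2 N, 3 O.
Implicit hydrogens by atom environment:
  4 × C (aromatic): no H
  2 × C (aromatic): 1 H each → 2
  1 × F: no H
  1 × N: 2 H
  1 × N (charge +1): no H
  1 × O: 1 H
  1 × O: no H
  1 × O (charge -1): no H
  Total hydrogens = 5.
Molecular formula: C6H5FN2O3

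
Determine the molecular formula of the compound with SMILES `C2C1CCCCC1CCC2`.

Heavy atoms from the SMILES: 10 C.
Implicit hydrogens by atom environment:
  8 × C: 2 H each → 16
  2 × C: 1 H each → 2
  Total hydrogens = 18.
Molecular formula: C10H18

C10H18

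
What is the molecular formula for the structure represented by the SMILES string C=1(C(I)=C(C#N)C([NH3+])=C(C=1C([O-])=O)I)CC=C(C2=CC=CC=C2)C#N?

Heavy atoms from the SMILES: 18 C, 2 I, 3 N, 2 O.
Implicit hydrogens by atom environment:
  7 × C (aromatic): no H
  5 × C (aromatic): 1 H each → 5
  4 × C: no H
  2 × I: no H
  2 × N: no H
  1 × C: 2 H
  1 × C: 1 H
  1 × N (charge +1): 3 H
  1 × O: no H
  1 × O (charge -1): no H
  Total hydrogens = 11.
Molecular formula: C18H11I2N3O2

C18H11I2N3O2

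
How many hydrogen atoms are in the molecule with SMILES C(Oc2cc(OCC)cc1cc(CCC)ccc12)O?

Hydrogens are implicit in SMILES; fill each atom to its normal valence:
  5 × C (aromatic): 1 H each → 5
  5 × C (aromatic): no H
  4 × C: 2 H each → 8
  2 × C: 3 H each → 6
  2 × O: no H
  1 × O: 1 H
  Total hydrogens = 20.

20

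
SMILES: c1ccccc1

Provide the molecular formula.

Heavy atoms from the SMILES: 6 C.
Implicit hydrogens by atom environment:
  6 × C (aromatic): 1 H each → 6
  Total hydrogens = 6.
Molecular formula: C6H6

C6H6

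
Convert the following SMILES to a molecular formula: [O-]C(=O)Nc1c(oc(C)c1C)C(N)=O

Heavy atoms from the SMILES: 8 C, 2 N, 4 O.
Implicit hydrogens by atom environment:
  4 × C (aromatic): no H
  2 × C: 3 H each → 6
  2 × C: no H
  2 × O: no H
  1 × N: 2 H
  1 × N: 1 H
  1 × O (aromatic): no H
  1 × O (charge -1): no H
  Total hydrogens = 9.
Net charge -1.
Molecular formula: C8H9N2O4-

C8H9N2O4-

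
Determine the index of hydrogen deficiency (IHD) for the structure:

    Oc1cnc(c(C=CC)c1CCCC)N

Molecular formula from the SMILES: C12H18N2O.
DoU = (2C + 2 + N − H − X)/2 = (2·12 + 2 + 2 − 18 − 0)/2 = 10/2 = 5.
(Structurally: 1 ring(s) + 4 π bond(s) = 5.)

5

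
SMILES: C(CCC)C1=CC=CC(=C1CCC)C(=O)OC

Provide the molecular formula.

Heavy atoms from the SMILES: 15 C, 2 O.
Implicit hydrogens by atom environment:
  5 × C: 2 H each → 10
  3 × C: 3 H each → 9
  3 × C (aromatic): 1 H each → 3
  3 × C (aromatic): no H
  2 × O: no H
  1 × C: no H
  Total hydrogens = 22.
Molecular formula: C15H22O2

C15H22O2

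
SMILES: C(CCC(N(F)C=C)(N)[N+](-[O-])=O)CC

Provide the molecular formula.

C8H16FN3O2

Heavy atoms from the SMILES: 8 C, 1 F, 3 N, 2 O.
Implicit hydrogens by atom environment:
  5 × C: 2 H each → 10
  1 × C: 3 H
  1 × C: 1 H
  1 × C: no H
  1 × F: no H
  1 × N: 2 H
  1 × N: no H
  1 × N (charge +1): no H
  1 × O: no H
  1 × O (charge -1): no H
  Total hydrogens = 16.
Molecular formula: C8H16FN3O2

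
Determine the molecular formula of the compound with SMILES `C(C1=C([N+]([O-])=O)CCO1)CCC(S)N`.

Heavy atoms from the SMILES: 8 C, 2 N, 3 O, 1 S.
Implicit hydrogens by atom environment:
  5 × C: 2 H each → 10
  2 × C: no H
  2 × O: no H
  1 × C: 1 H
  1 × N: 2 H
  1 × N (charge +1): no H
  1 × O (charge -1): no H
  1 × S: 1 H
  Total hydrogens = 14.
Molecular formula: C8H14N2O3S

C8H14N2O3S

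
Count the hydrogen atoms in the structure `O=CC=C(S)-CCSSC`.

10

Hydrogens are implicit in SMILES; fill each atom to its normal valence:
  2 × C: 2 H each → 4
  2 × C: 1 H each → 2
  2 × S: no H
  1 × C: 3 H
  1 × C: no H
  1 × O: no H
  1 × S: 1 H
  Total hydrogens = 10.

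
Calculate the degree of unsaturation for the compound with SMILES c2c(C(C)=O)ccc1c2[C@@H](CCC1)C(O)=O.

Molecular formula from the SMILES: C13H14O3.
DoU = (2C + 2 + N − H − X)/2 = (2·13 + 2 + 0 − 14 − 0)/2 = 14/2 = 7.
(Structurally: 2 ring(s) + 5 π bond(s) = 7.)

7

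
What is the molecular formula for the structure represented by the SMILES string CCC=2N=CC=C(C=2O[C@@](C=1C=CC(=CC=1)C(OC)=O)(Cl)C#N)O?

C17H15ClN2O4

Heavy atoms from the SMILES: 17 C, 1 Cl, 2 N, 4 O.
Implicit hydrogens by atom environment:
  6 × C (aromatic): 1 H each → 6
  5 × C (aromatic): no H
  3 × C: no H
  3 × O: no H
  2 × C: 3 H each → 6
  1 × C: 2 H
  1 × Cl: no H
  1 × N (aromatic): no H
  1 × N: no H
  1 × O: 1 H
  Total hydrogens = 15.
Molecular formula: C17H15ClN2O4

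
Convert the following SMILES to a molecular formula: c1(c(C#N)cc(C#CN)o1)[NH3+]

C7H6N3O+

Heavy atoms from the SMILES: 7 C, 3 N, 1 O.
Implicit hydrogens by atom environment:
  3 × C (aromatic): no H
  3 × C: no H
  1 × C (aromatic): 1 H
  1 × N (charge +1): 3 H
  1 × N: 2 H
  1 × N: no H
  1 × O (aromatic): no H
  Total hydrogens = 6.
Net charge +1.
Molecular formula: C7H6N3O+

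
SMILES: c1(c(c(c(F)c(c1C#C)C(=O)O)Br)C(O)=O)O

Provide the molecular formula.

C10H4BrFO5

Heavy atoms from the SMILES: 1 Br, 10 C, 1 F, 5 O.
Implicit hydrogens by atom environment:
  6 × C (aromatic): no H
  3 × C: no H
  3 × O: 1 H each → 3
  2 × O: no H
  1 × Br: no H
  1 × C: 1 H
  1 × F: no H
  Total hydrogens = 4.
Molecular formula: C10H4BrFO5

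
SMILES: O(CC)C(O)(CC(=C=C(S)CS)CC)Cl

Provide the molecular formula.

C10H17ClO2S2

Heavy atoms from the SMILES: 10 C, 1 Cl, 2 O, 2 S.
Implicit hydrogens by atom environment:
  4 × C: 2 H each → 8
  4 × C: no H
  2 × C: 3 H each → 6
  2 × S: 1 H each → 2
  1 × Cl: no H
  1 × O: 1 H
  1 × O: no H
  Total hydrogens = 17.
Molecular formula: C10H17ClO2S2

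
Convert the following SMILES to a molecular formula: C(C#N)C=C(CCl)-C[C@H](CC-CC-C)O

C12H20ClNO

Heavy atoms from the SMILES: 12 C, 1 Cl, 1 N, 1 O.
Implicit hydrogens by atom environment:
  7 × C: 2 H each → 14
  2 × C: 1 H each → 2
  2 × C: no H
  1 × C: 3 H
  1 × Cl: no H
  1 × N: no H
  1 × O: 1 H
  Total hydrogens = 20.
Molecular formula: C12H20ClNO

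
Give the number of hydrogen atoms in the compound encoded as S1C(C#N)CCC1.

7

Hydrogens are implicit in SMILES; fill each atom to its normal valence:
  3 × C: 2 H each → 6
  1 × C: 1 H
  1 × C: no H
  1 × N: no H
  1 × S: no H
  Total hydrogens = 7.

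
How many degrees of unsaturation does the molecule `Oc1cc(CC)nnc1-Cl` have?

Molecular formula from the SMILES: C6H7ClN2O.
DoU = (2C + 2 + N − H − X)/2 = (2·6 + 2 + 2 − 7 − 1)/2 = 8/2 = 4.
(Structurally: 1 ring(s) + 3 π bond(s) = 4.)

4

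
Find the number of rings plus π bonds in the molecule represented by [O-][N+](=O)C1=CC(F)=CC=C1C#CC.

Molecular formula from the SMILES: C9H6FNO2.
DoU = (2C + 2 + N − H − X)/2 = (2·9 + 2 + 1 − 6 − 1)/2 = 14/2 = 7.
(Structurally: 1 ring(s) + 6 π bond(s) = 7.)

7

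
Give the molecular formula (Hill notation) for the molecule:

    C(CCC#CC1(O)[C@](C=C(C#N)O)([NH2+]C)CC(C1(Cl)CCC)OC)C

C19H30ClN2O3+

Heavy atoms from the SMILES: 19 C, 1 Cl, 2 N, 3 O.
Implicit hydrogens by atom environment:
  7 × C: no H
  6 × C: 2 H each → 12
  4 × C: 3 H each → 12
  2 × C: 1 H each → 2
  2 × O: 1 H each → 2
  1 × Cl: no H
  1 × N (charge +1): 2 H
  1 × N: no H
  1 × O: no H
  Total hydrogens = 30.
Net charge +1.
Molecular formula: C19H30ClN2O3+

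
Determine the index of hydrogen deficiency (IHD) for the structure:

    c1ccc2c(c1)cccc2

Molecular formula from the SMILES: C10H8.
DoU = (2C + 2 + N − H − X)/2 = (2·10 + 2 + 0 − 8 − 0)/2 = 14/2 = 7.
(Structurally: 2 ring(s) + 5 π bond(s) = 7.)

7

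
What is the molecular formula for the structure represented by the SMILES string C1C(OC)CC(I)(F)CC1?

Heavy atoms from the SMILES: 7 C, 1 F, 1 I, 1 O.
Implicit hydrogens by atom environment:
  4 × C: 2 H each → 8
  1 × C: 3 H
  1 × C: 1 H
  1 × C: no H
  1 × F: no H
  1 × I: no H
  1 × O: no H
  Total hydrogens = 12.
Molecular formula: C7H12FIO

C7H12FIO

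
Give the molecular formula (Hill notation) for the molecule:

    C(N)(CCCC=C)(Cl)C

Heavy atoms from the SMILES: 7 C, 1 Cl, 1 N.
Implicit hydrogens by atom environment:
  4 × C: 2 H each → 8
  1 × C: 3 H
  1 × C: 1 H
  1 × C: no H
  1 × Cl: no H
  1 × N: 2 H
  Total hydrogens = 14.
Molecular formula: C7H14ClN

C7H14ClN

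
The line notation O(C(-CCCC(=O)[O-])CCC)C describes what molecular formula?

C9H17O3-

Heavy atoms from the SMILES: 9 C, 3 O.
Implicit hydrogens by atom environment:
  5 × C: 2 H each → 10
  2 × C: 3 H each → 6
  2 × O: no H
  1 × C: 1 H
  1 × C: no H
  1 × O (charge -1): no H
  Total hydrogens = 17.
Net charge -1.
Molecular formula: C9H17O3-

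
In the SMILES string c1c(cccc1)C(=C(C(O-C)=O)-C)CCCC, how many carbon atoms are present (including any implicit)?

The symbol for carbon appears 15 times in the SMILES. Lowercase c denotes aromatic carbon and counts toward C.

15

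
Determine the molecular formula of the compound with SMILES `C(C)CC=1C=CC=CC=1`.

Heavy atoms from the SMILES: 9 C.
Implicit hydrogens by atom environment:
  5 × C (aromatic): 1 H each → 5
  2 × C: 2 H each → 4
  1 × C: 3 H
  1 × C (aromatic): no H
  Total hydrogens = 12.
Molecular formula: C9H12

C9H12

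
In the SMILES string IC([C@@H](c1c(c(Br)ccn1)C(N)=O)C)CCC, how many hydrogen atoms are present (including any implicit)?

Hydrogens are implicit in SMILES; fill each atom to its normal valence:
  3 × C (aromatic): no H
  2 × C: 3 H each → 6
  2 × C: 2 H each → 4
  2 × C (aromatic): 1 H each → 2
  2 × C: 1 H each → 2
  1 × Br: no H
  1 × C: no H
  1 × I: no H
  1 × N: 2 H
  1 × N (aromatic): no H
  1 × O: no H
  Total hydrogens = 16.

16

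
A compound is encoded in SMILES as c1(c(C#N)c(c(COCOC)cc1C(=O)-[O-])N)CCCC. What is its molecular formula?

C15H19N2O4-

Heavy atoms from the SMILES: 15 C, 2 N, 4 O.
Implicit hydrogens by atom environment:
  5 × C: 2 H each → 10
  5 × C (aromatic): no H
  3 × O: no H
  2 × C: 3 H each → 6
  2 × C: no H
  1 × C (aromatic): 1 H
  1 × N: 2 H
  1 × N: no H
  1 × O (charge -1): no H
  Total hydrogens = 19.
Net charge -1.
Molecular formula: C15H19N2O4-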